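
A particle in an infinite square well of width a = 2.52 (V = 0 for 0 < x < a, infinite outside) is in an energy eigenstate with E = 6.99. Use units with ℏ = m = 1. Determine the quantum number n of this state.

n = 3

For an infinite well E_n = n²π²ℏ²/(2ma²), so n = (a/πℏ)√(2mE).
n = (2.52/π) × √(2 × 1 × 6.99) = 2.999 → n = 3.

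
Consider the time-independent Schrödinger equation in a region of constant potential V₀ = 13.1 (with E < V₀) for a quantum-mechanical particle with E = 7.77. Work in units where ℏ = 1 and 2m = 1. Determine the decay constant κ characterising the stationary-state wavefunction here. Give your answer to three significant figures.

κ = 2.31

Since E < V₀ the TISE in this region is ψ'' = κ²ψ with κ = √(2m(V₀ − E))/ℏ.
κ = √(2 × 0.5 × 5.33) = 2.309.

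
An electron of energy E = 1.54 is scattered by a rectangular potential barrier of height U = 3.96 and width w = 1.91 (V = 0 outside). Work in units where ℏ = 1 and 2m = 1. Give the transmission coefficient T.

E < U: inside the barrier ψ ∝ e^{±κx} with κ = √(2m(U − E))/ℏ = 1.556.
κw = 2.971, sinh(κw) = 9.733.
The exact tunnelling result is T⁻¹ = 1 + U² sinh²(κw) / [4E(U − E)] = 100.6, so T = 0.00994.

T = 0.00994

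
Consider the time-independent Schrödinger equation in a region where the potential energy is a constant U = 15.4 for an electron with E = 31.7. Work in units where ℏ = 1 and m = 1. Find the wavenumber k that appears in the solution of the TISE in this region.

k = 5.71

With E > U the solution is oscillatory, ψ ∝ e^{±ikx} with k = √(2m(E − U))/ℏ.
k = √(2 × 1 × 16.3) = 5.710.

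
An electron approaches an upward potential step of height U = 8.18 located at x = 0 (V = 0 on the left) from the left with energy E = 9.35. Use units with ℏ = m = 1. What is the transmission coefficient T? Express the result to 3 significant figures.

T = 0.772

On each side the TISE gives plane waves with k = √(2m(E − V))/ℏ: k₁ = √(2·1·9.35) = 4.324, k₂ = √(2·1·1.17) = 1.530.
Continuity of ψ and ψ′ at the step yields the reflection amplitude r = (k₁ − k₂)/(k₁ + k₂) = 0.4774; thus R = |r|² = 0.2279, T = 0.7721.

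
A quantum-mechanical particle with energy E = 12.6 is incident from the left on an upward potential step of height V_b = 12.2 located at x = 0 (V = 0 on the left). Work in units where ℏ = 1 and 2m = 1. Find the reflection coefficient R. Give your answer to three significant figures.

R = 0.487

The wavenumbers are k₁ = √(2mE)/ℏ = 3.550 on the left and k₂ = √(2m(E − V_b))/ℏ = 0.6325 on the right.
Continuity of ψ and ψ′ at the step yields the reflection amplitude r = (k₁ − k₂)/(k₁ + k₂) = 0.6975; thus R = |r|² = 0.4866, T = 0.5134.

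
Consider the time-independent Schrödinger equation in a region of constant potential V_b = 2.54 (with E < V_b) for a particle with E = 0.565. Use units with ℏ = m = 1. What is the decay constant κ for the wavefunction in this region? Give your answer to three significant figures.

κ = 1.99

Since E < V_b the TISE in this region is ψ'' = κ²ψ with κ = √(2m(V_b − E))/ℏ.
κ = √(2 × 1 × 1.975) = 1.987.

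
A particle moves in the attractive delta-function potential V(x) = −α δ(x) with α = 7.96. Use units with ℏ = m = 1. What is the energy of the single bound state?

E = -31.7

For x ≠ 0 the bound state is ψ ∝ e^{−κ|x|}; integrating the TISE across the delta gives the cusp condition 2κ = 2mα/ℏ², so κ = 7.960.
Then E = −ℏ²κ²/(2m) = −mα²/(2ℏ²) = -31.68.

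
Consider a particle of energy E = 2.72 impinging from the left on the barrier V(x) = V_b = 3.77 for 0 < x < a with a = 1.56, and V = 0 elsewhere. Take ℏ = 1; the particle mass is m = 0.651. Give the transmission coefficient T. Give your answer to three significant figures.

T = 0.0811

Since E < V_b the interior solution is evanescent with decay constant κ = √(2m(V_b − E))/ℏ = 1.169.
κa = 1.824, sinh(κa) = 3.018.
The exact tunnelling result is T⁻¹ = 1 + V_b² sinh²(κa) / [4E(V_b − E)] = 12.33, so T = 0.0811.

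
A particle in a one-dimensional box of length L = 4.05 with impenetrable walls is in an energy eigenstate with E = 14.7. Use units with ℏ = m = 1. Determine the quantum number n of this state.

n = 7

For an infinite well E_n = n²π²ℏ²/(2mL²), so n = (L/πℏ)√(2mE).
n = (4.05/π) × √(2 × 1 × 14.7) = 6.990 → n = 7.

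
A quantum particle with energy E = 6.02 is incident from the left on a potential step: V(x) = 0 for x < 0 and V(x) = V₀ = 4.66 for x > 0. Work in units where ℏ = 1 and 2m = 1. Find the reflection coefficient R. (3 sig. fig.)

On each side the TISE gives plane waves with k = √(2m(E − V))/ℏ: k₁ = √(2·½·6.02) = 2.454, k₂ = √(2·½·1.36) = 1.166.
Continuity of ψ and ψ′ at the step yields the reflection amplitude r = (k₁ − k₂)/(k₁ + k₂) = 0.3557; thus R = |r|² = 0.1265, T = 0.8735.

R = 0.126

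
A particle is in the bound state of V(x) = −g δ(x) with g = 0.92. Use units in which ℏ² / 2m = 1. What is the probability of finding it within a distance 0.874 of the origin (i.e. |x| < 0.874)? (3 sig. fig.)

P = 0.553

The normalised bound state is ψ = √κ e^{−κ|x|} with κ = mg/ℏ² = 0.4600.
P(|x| < d) = ∫_{−d}^{d} κ e^{−2κ|x|} dx = 1 − e^{−2κd} = 1 − e^{−0.8041} = 0.5525.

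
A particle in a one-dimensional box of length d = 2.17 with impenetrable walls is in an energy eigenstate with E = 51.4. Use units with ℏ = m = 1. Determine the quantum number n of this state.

n = 7

From E_n = n²π²ℏ²/(2md²) invert to n = √(2md²E)/(πℏ).
n = (2.17/π) × √(2 × 1 × 51.4) = 7.003 → n = 7.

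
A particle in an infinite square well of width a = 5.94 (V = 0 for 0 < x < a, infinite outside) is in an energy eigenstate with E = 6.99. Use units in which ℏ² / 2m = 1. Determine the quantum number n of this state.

n = 5

From E_n = n²π²ℏ²/(2ma²) invert to n = √(2ma²E)/(πℏ).
n = (5.94/π) × √(2 × 0.5 × 6.99) = 4.999 → n = 5.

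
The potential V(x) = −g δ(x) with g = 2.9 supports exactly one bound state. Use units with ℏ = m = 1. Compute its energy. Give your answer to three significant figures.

The bound state is ψ(x) = √κ e^{−κ|x|}. The derivative jump ψ'(0⁺) − ψ'(0⁻) = −(2mg/ℏ²)ψ(0) fixes κ = mg/ℏ² = 2.900.
Then E = −ℏ²κ²/(2m) = −mg²/(2ℏ²) = -4.205.

E = -4.21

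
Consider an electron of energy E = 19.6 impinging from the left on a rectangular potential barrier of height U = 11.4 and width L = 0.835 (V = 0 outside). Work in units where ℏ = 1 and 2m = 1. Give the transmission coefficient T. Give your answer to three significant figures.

E > U: inside the barrier k₂ = √(2m(E − U))/ℏ = 2.864, k₂L = 2.391.
Matching at both interfaces gives T⁻¹ = 1 + U² sin²(k₂L) / [4E(E − U)] = 1.094, hence T = 0.914.

T = 0.914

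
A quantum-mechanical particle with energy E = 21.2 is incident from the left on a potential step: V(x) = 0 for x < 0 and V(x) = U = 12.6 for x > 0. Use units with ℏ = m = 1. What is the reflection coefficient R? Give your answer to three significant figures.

On each side the TISE gives plane waves with k = √(2m(E − V))/ℏ: k₁ = √(2·1·21.2) = 6.512, k₂ = √(2·1·8.6) = 4.147.
Matching ψ and ψ′ at x = 0 gives r = (k₁ − k₂)/(k₁ + k₂), so R = r² = 0.04920 and T = 1 − R = 0.9508.

R = 0.0492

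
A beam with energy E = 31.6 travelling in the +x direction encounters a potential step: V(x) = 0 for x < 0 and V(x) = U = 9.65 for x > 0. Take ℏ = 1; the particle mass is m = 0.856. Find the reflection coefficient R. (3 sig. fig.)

On each side the TISE gives plane waves with k = √(2m(E − V))/ℏ: k₁ = √(2·0.856·31.6) = 7.355, k₂ = √(2·0.856·21.95) = 6.130.
Continuity of ψ and ψ′ at the step yields the reflection amplitude r = (k₁ − k₂)/(k₁ + k₂) = 0.09085; thus R = |r|² = 0.008253, T = 0.9917.

R = 0.00825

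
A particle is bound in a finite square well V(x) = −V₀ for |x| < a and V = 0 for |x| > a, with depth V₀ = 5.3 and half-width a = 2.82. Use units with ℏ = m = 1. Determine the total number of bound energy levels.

N = 6

Define the well-strength parameter z₀ = (a/ℏ)√(2mV₀) = 2.82 × √(2·1·5.3) = 9.181.
A new bound state (alternating even/odd) appears each time z₀ passes a multiple of π/2, so N = ⌊2z₀/π⌋ + 1 = ⌊5.845⌋ + 1 = 6.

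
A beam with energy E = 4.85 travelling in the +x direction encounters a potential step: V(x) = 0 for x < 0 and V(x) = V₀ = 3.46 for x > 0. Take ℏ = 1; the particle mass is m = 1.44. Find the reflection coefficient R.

On each side the TISE gives plane waves with k = √(2m(E − V))/ℏ: k₁ = √(2·1.44·4.85) = 3.737, k₂ = √(2·1.44·1.39) = 2.001.
Continuity of ψ and ψ′ at the step yields the reflection amplitude r = (k₁ − k₂)/(k₁ + k₂) = 0.3026; thus R = |r|² = 0.09159, T = 0.9084.

R = 0.0916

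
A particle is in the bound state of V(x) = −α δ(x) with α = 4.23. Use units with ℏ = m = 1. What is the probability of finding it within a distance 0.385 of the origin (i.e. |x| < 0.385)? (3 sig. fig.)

P = 0.962

The normalised bound state is ψ = √κ e^{−κ|x|} with κ = mα/ℏ² = 4.230.
P(|x| < d) = ∫_{−d}^{d} κ e^{−2κ|x|} dx = 1 − e^{−2κd} = 1 − e^{−3.257} = 0.9615.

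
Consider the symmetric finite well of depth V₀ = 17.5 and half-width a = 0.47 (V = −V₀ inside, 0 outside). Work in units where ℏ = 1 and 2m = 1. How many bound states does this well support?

The dimensionless depth is z₀ = a√(2mV₀)/ℏ = 0.47 × √(17.50) = 1.966.
The even/odd transcendental equations gain one root per π/2 in z₀, giving N = 1 + ⌊2z₀/π⌋ = 1 + ⌊1.252⌋ = 2.

N = 2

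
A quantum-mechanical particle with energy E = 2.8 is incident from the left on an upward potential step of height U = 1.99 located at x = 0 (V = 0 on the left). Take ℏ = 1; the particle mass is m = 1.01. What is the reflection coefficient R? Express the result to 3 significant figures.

R = 0.0903

On each side the TISE gives plane waves with k = √(2m(E − V))/ℏ: k₁ = √(2·1.01·2.8) = 2.378, k₂ = √(2·1.01·0.81) = 1.279.
Continuity of ψ and ψ′ at the step yields the reflection amplitude r = (k₁ − k₂)/(k₁ + k₂) = 0.3005; thus R = |r|² = 0.09031, T = 0.9097.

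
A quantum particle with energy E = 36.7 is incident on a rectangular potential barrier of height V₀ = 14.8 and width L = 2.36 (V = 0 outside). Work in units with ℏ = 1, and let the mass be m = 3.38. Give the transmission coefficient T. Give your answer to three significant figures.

T = 0.988

E > V₀: inside the barrier k₂ = √(2m(E − V₀))/ℏ = 12.17, k₂L = 28.71.
Matching at both interfaces gives T⁻¹ = 1 + V₀² sin²(k₂L) / [4E(E − V₀)] = 1.012, hence T = 0.988.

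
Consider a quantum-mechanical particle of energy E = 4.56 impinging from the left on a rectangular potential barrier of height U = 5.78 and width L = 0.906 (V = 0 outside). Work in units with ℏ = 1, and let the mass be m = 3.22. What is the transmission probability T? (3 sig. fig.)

Since E < U the interior solution is evanescent with decay constant κ = √(2m(U − E))/ℏ = 2.803.
κL = 2.540, sinh(κL) = 6.297.
Matching ψ, ψ′ at both faces gives T = [1 + U² sinh²(κL) / (4E(U − E))]⁻¹ = 1/60.54 = 0.0165.

T = 0.0165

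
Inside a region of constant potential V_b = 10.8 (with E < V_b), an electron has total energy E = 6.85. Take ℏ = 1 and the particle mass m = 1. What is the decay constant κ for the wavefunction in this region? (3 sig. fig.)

κ = 2.81

Since E < V_b the TISE in this region is ψ'' = κ²ψ with κ = √(2m(V_b − E))/ℏ.
κ = √(2 × 1 × 3.95) = 2.811.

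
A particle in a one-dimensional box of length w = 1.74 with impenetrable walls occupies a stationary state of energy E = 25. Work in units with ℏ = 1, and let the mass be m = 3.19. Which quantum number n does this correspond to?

For an infinite well E_n = n²π²ℏ²/(2mw²), so n = (w/πℏ)√(2mE).
n = (1.74/π) × √(2 × 3.19 × 25) = 6.995 → n = 7.

n = 7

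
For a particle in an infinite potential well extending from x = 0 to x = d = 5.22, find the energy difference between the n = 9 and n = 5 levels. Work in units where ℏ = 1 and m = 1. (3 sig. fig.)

E_n = n²π²ℏ²/(2md²), so ΔE = (9² − 5²) π²ℏ²/(2md²).
ΔE = 56 × π² / (2 × 1 × 5.22²) = 10.14.

ΔE = 10.1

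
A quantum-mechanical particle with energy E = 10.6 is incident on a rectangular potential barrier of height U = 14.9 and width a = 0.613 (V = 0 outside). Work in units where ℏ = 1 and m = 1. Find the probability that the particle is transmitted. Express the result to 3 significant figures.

T = 0.0870

Since E < U the interior solution is evanescent with decay constant κ = √(2m(U − E))/ℏ = 2.933.
κa = 1.798, sinh(κa) = 2.935.
Matching ψ, ψ′ at both faces gives T = [1 + U² sinh²(κa) / (4E(U − E))]⁻¹ = 1/11.49 = 0.0870.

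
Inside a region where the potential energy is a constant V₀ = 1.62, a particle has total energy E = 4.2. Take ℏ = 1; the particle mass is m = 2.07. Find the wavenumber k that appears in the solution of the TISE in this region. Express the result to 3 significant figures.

With E > V₀ the solution is oscillatory, ψ ∝ e^{±ikx} with k = √(2m(E − V₀))/ℏ.
k = √(2 × 2.07 × 2.58) = 3.268.

k = 3.27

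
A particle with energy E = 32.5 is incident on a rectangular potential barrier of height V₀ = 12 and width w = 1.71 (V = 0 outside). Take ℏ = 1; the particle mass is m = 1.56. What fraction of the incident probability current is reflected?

Above the barrier the interior wavenumber is k₂ = √(2m(E − V₀))/ℏ = 7.997, giving phase k₂w = 13.68.
Matching at both interfaces gives T⁻¹ = 1 + V₀² sin²(k₂w) / [4E(E − V₀)] = 1.043, hence T = 0.958.
R = 1 − T = 0.0415.

R = 0.0415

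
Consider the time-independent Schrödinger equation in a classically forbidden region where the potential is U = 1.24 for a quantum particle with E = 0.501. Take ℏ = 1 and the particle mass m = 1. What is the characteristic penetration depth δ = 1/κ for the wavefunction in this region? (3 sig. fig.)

Since E < U the TISE in this region is ψ'' = κ²ψ with κ = √(2m(U − E))/ℏ.
κ = √(2 × 1 × 0.739) = 1.216. The penetration depth is δ = 1/κ = 0.823.

δ = 0.823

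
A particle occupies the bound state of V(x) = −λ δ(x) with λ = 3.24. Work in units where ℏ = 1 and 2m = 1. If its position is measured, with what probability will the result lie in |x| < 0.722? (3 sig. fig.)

P = 0.904

The normalised bound state is ψ = √κ e^{−κ|x|} with κ = mλ/ℏ² = 1.620.
P(|x| < d) = ∫_{−d}^{d} κ e^{−2κ|x|} dx = 1 − e^{−2κd} = 1 − e^{−2.339} = 0.9036.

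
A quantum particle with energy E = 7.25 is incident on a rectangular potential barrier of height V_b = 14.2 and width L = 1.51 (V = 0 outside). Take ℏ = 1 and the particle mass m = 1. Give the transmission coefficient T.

E < V_b: inside the barrier ψ ∝ e^{±κx} with κ = √(2m(V_b − E))/ℏ = 3.728.
κL = 5.630, sinh(κL) = 139.3.
Matching ψ, ψ′ at both faces gives T = [1 + V_b² sinh²(κL) / (4E(V_b − E))]⁻¹ = 1/19410 = 0.0000515.

T = 0.0000515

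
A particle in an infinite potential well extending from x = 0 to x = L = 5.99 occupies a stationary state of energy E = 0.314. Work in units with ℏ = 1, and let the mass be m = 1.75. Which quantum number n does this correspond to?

From E_n = n²π²ℏ²/(2mL²) invert to n = √(2mL²E)/(πℏ).
n = (5.99/π) × √(2 × 1.75 × 0.314) = 1.999 → n = 2.

n = 2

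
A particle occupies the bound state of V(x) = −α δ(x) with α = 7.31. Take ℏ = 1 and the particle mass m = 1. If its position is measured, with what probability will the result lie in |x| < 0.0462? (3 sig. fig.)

The normalised bound state is ψ = √κ e^{−κ|x|} with κ = mα/ℏ² = 7.310.
P(|x| < d) = ∫_{−d}^{d} κ e^{−2κ|x|} dx = 1 − e^{−2κd} = 1 − e^{−0.6754} = 0.4911.

P = 0.491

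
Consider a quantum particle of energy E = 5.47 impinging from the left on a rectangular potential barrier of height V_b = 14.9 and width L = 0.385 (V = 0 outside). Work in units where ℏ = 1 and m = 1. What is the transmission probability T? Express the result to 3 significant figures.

E < V_b: inside the barrier ψ ∝ e^{±κx} with κ = √(2m(V_b − E))/ℏ = 4.343.
κL = 1.672, sinh(κL) = 2.567.
Matching ψ, ψ′ at both faces gives T = [1 + V_b² sinh²(κL) / (4E(V_b − E))]⁻¹ = 1/8.093 = 0.124.

T = 0.124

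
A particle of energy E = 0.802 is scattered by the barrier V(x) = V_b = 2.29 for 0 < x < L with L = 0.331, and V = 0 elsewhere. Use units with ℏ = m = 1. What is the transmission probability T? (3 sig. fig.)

Since E < V_b the interior solution is evanescent with decay constant κ = √(2m(V_b − E))/ℏ = 1.725.
κL = 0.5710, sinh(κL) = 0.6026.
Matching ψ, ψ′ at both faces gives T = [1 + V_b² sinh²(κL) / (4E(V_b − E))]⁻¹ = 1/1.399 = 0.715.

T = 0.715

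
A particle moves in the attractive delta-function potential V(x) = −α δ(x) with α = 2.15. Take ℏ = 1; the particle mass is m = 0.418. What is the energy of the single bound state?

For x ≠ 0 the bound state is ψ ∝ e^{−κ|x|}; integrating the TISE across the delta gives the cusp condition 2κ = 2mα/ℏ², so κ = 0.8987.
Then E = −ℏ²κ²/(2m) = −mα²/(2ℏ²) = -0.9661.

E = -0.966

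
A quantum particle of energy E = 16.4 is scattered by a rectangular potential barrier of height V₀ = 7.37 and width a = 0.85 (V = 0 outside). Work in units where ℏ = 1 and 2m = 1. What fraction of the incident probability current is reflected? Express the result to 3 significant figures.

R = 0.0274

Above the barrier the interior wavenumber is k₂ = √(2m(E − V₀))/ℏ = 3.005, giving phase k₂a = 2.554.
Matching at both interfaces gives T⁻¹ = 1 + V₀² sin²(k₂a) / [4E(E − V₀)] = 1.028, hence T = 0.973.
R = 1 − T = 0.0274.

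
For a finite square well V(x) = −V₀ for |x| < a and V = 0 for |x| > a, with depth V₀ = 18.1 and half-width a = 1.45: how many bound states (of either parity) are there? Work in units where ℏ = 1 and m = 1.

N = 6

Define the well-strength parameter z₀ = (a/ℏ)√(2mV₀) = 1.45 × √(2·1·18.1) = 8.724.
A new bound state (alternating even/odd) appears each time z₀ passes a multiple of π/2, so N = ⌊2z₀/π⌋ + 1 = ⌊5.554⌋ + 1 = 6.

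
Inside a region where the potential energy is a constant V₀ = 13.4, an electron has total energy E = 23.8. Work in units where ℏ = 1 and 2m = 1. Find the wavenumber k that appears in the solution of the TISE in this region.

k = 3.22

With E > V₀ the solution is oscillatory, ψ ∝ e^{±ikx} with k = √(2m(E − V₀))/ℏ.
k = √(2 × 0.5 × 10.4) = 3.225.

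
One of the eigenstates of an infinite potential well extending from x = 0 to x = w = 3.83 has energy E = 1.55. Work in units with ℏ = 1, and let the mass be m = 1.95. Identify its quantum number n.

From E_n = n²π²ℏ²/(2mw²) invert to n = √(2mw²E)/(πℏ).
n = (3.83/π) × √(2 × 1.95 × 1.55) = 2.997 → n = 3.

n = 3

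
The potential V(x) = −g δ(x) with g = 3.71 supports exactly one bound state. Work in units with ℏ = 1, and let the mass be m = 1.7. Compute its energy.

The bound state is ψ(x) = √κ e^{−κ|x|}. The derivative jump ψ'(0⁺) − ψ'(0⁻) = −(2mg/ℏ²)ψ(0) fixes κ = mg/ℏ² = 6.307.
Then E = −ℏ²κ²/(2m) = −mg²/(2ℏ²) = -11.70.

E = -11.7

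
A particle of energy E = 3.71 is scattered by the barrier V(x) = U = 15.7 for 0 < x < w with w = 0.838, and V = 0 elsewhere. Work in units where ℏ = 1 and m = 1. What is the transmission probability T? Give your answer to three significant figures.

T = 0.000787

Since E < U the interior solution is evanescent with decay constant κ = √(2m(U − E))/ℏ = 4.897.
κw = 4.104, sinh(κw) = 30.27.
Matching ψ, ψ′ at both faces gives T = [1 + U² sinh²(κw) / (4E(U − E))]⁻¹ = 1/1270 = 0.000787.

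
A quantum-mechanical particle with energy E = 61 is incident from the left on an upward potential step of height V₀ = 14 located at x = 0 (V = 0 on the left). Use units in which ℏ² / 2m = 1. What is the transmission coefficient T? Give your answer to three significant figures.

T = 0.996

On each side the TISE gives plane waves with k = √(2m(E − V))/ℏ: k₁ = √(2·½·61) = 7.810, k₂ = √(2·½·47) = 6.856.
Matching ψ and ψ′ at x = 0 gives r = (k₁ − k₂)/(k₁ + k₂), so R = r² = 0.004237 and T = 1 − R = 0.9958.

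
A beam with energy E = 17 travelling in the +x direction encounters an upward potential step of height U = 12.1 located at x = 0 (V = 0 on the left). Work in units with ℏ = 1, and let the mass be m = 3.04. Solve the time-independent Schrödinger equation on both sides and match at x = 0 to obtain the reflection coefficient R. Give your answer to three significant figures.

R = 0.0908

The wavenumbers are k₁ = √(2mE)/ℏ = 10.17 on the left and k₂ = √(2m(E − U))/ℏ = 5.458 on the right.
Continuity of ψ and ψ′ at the step yields the reflection amplitude r = (k₁ − k₂)/(k₁ + k₂) = 0.3013; thus R = |r|² = 0.09081, T = 0.9092.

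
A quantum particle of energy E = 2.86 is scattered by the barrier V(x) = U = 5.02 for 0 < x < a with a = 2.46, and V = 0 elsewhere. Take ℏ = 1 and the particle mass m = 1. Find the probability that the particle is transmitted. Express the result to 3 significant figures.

T = 0.000142

Since E < U the interior solution is evanescent with decay constant κ = √(2m(U − E))/ℏ = 2.078.
κa = 5.113, sinh(κa) = 83.08.
The exact tunnelling result is T⁻¹ = 1 + U² sinh²(κa) / [4E(U − E)] = 7041, so T = 0.000142.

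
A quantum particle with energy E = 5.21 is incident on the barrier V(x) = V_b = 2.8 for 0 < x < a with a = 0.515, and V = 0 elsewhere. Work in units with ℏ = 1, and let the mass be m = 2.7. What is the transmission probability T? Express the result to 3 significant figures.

T = 0.874

E > V_b: inside the barrier k₂ = √(2m(E − V_b))/ℏ = 3.607, k₂a = 1.858.
T = [1 + V_b² sin²(k₂a) / (4E(E − V_b))]⁻¹ = 1/1.144 = 0.874.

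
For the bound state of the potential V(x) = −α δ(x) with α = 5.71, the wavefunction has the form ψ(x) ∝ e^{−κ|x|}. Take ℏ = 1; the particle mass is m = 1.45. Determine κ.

Integrating the TISE across x = 0 gives the cusp condition ψ'(0⁺) − ψ'(0⁻) = −(2mα/ℏ²)ψ(0).
With ψ ∝ e^{−κ|x|} this yields −2κ = −2mα/ℏ², so κ = mα/ℏ² = 8.280.

κ = 8.28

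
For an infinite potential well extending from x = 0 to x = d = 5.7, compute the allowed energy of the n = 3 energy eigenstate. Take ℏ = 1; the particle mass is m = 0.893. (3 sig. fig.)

E = 1.53

The infinite-well eigenfunctions ψ_n = √(2/d) sin(nπx/d) vanish at both walls, giving E_n = n²π²ℏ²/(2md²).
E_3 = 3² × π² / (2 × 0.893 × 5.7²) = 1.531.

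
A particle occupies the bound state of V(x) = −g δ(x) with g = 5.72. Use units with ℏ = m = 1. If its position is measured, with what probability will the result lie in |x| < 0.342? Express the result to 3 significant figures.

P = 0.980

The normalised bound state is ψ = √κ e^{−κ|x|} with κ = mg/ℏ² = 5.720.
P(|x| < d) = ∫_{−d}^{d} κ e^{−2κ|x|} dx = 1 − e^{−2κd} = 1 − e^{−3.912} = 0.9800.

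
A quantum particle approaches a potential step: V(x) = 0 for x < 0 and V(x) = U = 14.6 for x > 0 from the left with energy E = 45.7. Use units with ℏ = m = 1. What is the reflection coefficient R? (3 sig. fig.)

The wavenumbers are k₁ = √(2mE)/ℏ = 9.560 on the left and k₂ = √(2m(E − U))/ℏ = 7.887 on the right.
Matching ψ and ψ′ at x = 0 gives r = (k₁ − k₂)/(k₁ + k₂), so R = r² = 0.009202 and T = 1 − R = 0.9908.

R = 0.00920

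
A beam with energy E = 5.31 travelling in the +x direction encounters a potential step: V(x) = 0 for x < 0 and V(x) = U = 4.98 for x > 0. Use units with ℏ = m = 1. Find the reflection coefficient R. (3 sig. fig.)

The wavenumbers are k₁ = √(2mE)/ℏ = 3.259 on the left and k₂ = √(2m(E − U))/ℏ = 0.8124 on the right.
Continuity of ψ and ψ′ at the step yields the reflection amplitude r = (k₁ − k₂)/(k₁ + k₂) = 0.6009; thus R = |r|² = 0.3611, T = 0.6389.

R = 0.361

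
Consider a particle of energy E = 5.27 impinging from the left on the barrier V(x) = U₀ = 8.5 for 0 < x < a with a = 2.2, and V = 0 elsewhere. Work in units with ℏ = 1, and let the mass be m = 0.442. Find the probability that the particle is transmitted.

T = 0.00222

Since E < U₀ the interior solution is evanescent with decay constant κ = √(2m(U₀ − E))/ℏ = 1.690.
κa = 3.717, sinh(κa) = 20.57.
The exact tunnelling result is T⁻¹ = 1 + U₀² sinh²(κa) / [4E(U₀ − E)] = 449.9, so T = 0.00222.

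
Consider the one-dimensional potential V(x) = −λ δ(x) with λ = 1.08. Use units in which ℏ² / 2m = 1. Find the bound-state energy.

The bound state is ψ(x) = √κ e^{−κ|x|}. The derivative jump ψ'(0⁺) − ψ'(0⁻) = −(2mλ/ℏ²)ψ(0) fixes κ = mλ/ℏ² = 0.5400.
Then E = −ℏ²κ²/(2m) = −mλ²/(2ℏ²) = -0.2916.

E = -0.292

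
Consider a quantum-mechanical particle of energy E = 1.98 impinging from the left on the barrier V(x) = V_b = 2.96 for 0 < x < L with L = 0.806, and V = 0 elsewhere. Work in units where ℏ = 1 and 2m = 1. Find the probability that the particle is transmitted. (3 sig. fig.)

T = 0.531

Since E < V_b the interior solution is evanescent with decay constant κ = √(2m(V_b − E))/ℏ = 0.9899.
κL = 0.7979, sinh(κL) = 0.8853.
Matching ψ, ψ′ at both faces gives T = [1 + V_b² sinh²(κL) / (4E(V_b − E))]⁻¹ = 1/1.885 = 0.531.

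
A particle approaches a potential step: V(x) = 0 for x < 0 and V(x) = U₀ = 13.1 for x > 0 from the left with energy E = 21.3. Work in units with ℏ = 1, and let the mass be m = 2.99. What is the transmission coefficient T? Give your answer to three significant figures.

The wavenumbers are k₁ = √(2mE)/ℏ = 11.29 on the left and k₂ = √(2m(E − U₀))/ℏ = 7.003 on the right.
Matching ψ and ψ′ at x = 0 gives r = (k₁ − k₂)/(k₁ + k₂), so R = r² = 0.05486 and T = 1 − R = 0.9451.

T = 0.945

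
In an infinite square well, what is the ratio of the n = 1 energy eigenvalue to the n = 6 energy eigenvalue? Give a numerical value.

E_n = n²π²ℏ²/(2mL²) so the ratio is n₂²/n₁² = 1/36 = 0.0277778.

0.0277778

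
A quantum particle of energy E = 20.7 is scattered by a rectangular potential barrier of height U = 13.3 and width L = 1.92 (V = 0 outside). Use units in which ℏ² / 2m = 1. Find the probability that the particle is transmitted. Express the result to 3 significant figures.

Above the barrier the interior wavenumber is k₂ = √(2m(E − U))/ℏ = 2.720, giving phase k₂L = 5.223.
Matching at both interfaces gives T⁻¹ = 1 + U² sin²(k₂L) / [4E(E − U)] = 1.220, hence T = 0.820.

T = 0.820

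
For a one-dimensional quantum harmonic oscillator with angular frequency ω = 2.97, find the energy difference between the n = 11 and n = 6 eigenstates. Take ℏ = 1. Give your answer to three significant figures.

ΔE = 14.9

E_n = ℏω(n + ½), so ΔE = (11 − 6) ℏω = 5 × 2.97 = 14.85.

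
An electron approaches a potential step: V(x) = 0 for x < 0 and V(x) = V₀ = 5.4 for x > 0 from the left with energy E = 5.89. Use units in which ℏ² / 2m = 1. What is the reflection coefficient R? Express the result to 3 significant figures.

On each side the TISE gives plane waves with k = √(2m(E − V))/ℏ: k₁ = √(2·½·5.89) = 2.427, k₂ = √(2·½·0.49) = 0.7000.
Matching ψ and ψ′ at x = 0 gives r = (k₁ − k₂)/(k₁ + k₂), so R = r² = 0.3050 and T = 1 − R = 0.6950.

R = 0.305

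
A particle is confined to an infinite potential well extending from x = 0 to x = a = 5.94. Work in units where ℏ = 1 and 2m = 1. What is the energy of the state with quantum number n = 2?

Requiring ψ(0) = ψ(a) = 0 quantises k = nπ/a, hence E_n = ℏ²k²/2m = n²π²ℏ²/(2ma²).
E_2 = 2² × π² / (2 × 0.5 × 5.94²) = 1.119.

E = 1.12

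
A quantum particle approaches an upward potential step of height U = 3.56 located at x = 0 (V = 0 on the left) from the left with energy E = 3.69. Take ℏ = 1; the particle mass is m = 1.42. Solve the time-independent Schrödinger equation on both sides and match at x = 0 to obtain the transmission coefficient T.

The wavenumbers are k₁ = √(2mE)/ℏ = 3.237 on the left and k₂ = √(2m(E − U))/ℏ = 0.6076 on the right.
Matching ψ and ψ′ at x = 0 gives r = (k₁ − k₂)/(k₁ + k₂), so R = r² = 0.4678 and T = 1 − R = 0.5322.

T = 0.532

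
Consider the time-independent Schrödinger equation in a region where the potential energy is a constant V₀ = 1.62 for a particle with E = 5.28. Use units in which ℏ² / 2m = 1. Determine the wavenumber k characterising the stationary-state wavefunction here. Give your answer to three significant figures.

With E > V₀ the solution is oscillatory, ψ ∝ e^{±ikx} with k = √(2m(E − V₀))/ℏ.
k = √(2 × 0.5 × 3.66) = 1.913.

k = 1.91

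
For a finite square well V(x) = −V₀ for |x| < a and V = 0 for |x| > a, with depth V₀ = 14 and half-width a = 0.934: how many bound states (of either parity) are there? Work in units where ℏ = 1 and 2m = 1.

N = 3

The dimensionless depth is z₀ = a√(2mV₀)/ℏ = 0.934 × √(14.00) = 3.495.
A new bound state (alternating even/odd) appears each time z₀ passes a multiple of π/2, so N = ⌊2z₀/π⌋ + 1 = ⌊2.225⌋ + 1 = 3.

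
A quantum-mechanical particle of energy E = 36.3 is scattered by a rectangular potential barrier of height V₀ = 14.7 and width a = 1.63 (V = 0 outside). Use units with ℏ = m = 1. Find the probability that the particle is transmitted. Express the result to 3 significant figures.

Above the barrier the interior wavenumber is k₂ = √(2m(E − V₀))/ℏ = 6.573, giving phase k₂a = 10.71.
T = [1 + V₀² sin²(k₂a) / (4E(E − V₀))]⁻¹ = 1/1.064 = 0.940.

T = 0.940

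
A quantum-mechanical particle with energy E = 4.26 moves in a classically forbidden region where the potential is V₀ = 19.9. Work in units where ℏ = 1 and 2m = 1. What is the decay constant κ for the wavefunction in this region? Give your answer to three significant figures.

κ = 3.95

Since E < V₀ the TISE in this region is ψ'' = κ²ψ with κ = √(2m(V₀ − E))/ℏ.
κ = √(2 × 0.5 × 15.64) = 3.955.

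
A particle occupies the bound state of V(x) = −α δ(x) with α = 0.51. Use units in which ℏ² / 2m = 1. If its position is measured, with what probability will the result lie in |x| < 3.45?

P = 0.828

The normalised bound state is ψ = √κ e^{−κ|x|} with κ = mα/ℏ² = 0.2550.
P(|x| < d) = ∫_{−d}^{d} κ e^{−2κ|x|} dx = 1 − e^{−2κd} = 1 − e^{−1.760} = 0.8279.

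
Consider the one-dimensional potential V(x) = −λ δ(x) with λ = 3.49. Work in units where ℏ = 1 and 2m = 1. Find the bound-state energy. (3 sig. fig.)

E = -3.05

For x ≠ 0 the bound state is ψ ∝ e^{−κ|x|}; integrating the TISE across the delta gives the cusp condition 2κ = 2mλ/ℏ², so κ = 1.745.
Then E = −ℏ²κ²/(2m) = −mλ²/(2ℏ²) = -3.045.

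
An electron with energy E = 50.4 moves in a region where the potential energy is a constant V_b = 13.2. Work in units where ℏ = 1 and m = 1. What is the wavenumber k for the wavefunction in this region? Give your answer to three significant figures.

k = 8.63

With E > V_b the solution is oscillatory, ψ ∝ e^{±ikx} with k = √(2m(E − V_b))/ℏ.
k = √(2 × 1 × 37.2) = 8.626.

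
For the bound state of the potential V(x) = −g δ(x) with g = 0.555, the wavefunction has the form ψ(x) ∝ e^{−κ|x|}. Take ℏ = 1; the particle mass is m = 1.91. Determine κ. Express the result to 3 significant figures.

Integrating the TISE across x = 0 gives the cusp condition ψ'(0⁺) − ψ'(0⁻) = −(2mg/ℏ²)ψ(0).
With ψ ∝ e^{−κ|x|} this yields −2κ = −2mg/ℏ², so κ = mg/ℏ² = 1.060.

κ = 1.06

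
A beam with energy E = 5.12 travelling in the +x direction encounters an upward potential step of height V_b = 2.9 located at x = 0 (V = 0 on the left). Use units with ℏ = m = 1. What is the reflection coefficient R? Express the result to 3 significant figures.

R = 0.0424

On each side the TISE gives plane waves with k = √(2m(E − V))/ℏ: k₁ = √(2·1·5.12) = 3.200, k₂ = √(2·1·2.22) = 2.107.
Matching ψ and ψ′ at x = 0 gives r = (k₁ − k₂)/(k₁ + k₂), so R = r² = 0.04240 and T = 1 − R = 0.9576.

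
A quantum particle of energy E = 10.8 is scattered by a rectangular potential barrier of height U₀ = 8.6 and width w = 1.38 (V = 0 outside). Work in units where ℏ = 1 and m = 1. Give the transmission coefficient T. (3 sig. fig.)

Above the barrier the interior wavenumber is k₂ = √(2m(E − U₀))/ℏ = 2.098, giving phase k₂w = 2.895.
T = [1 + U₀² sin²(k₂w) / (4E(E − U₀))]⁻¹ = 1/1.046 = 0.956.

T = 0.956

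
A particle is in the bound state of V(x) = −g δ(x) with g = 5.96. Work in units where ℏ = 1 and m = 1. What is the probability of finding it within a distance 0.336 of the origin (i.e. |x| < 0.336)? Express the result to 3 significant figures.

The normalised bound state is ψ = √κ e^{−κ|x|} with κ = mg/ℏ² = 5.960.
P(|x| < d) = ∫_{−d}^{d} κ e^{−2κ|x|} dx = 1 − e^{−2κd} = 1 − e^{−4.005} = 0.9818.

P = 0.982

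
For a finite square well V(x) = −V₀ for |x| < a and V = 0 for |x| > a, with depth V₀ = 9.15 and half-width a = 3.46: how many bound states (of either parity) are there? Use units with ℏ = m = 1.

Define the well-strength parameter z₀ = (a/ℏ)√(2mV₀) = 3.46 × √(2·1·9.15) = 14.80.
A new bound state (alternating even/odd) appears each time z₀ passes a multiple of π/2, so N = ⌊2z₀/π⌋ + 1 = ⌊9.423⌋ + 1 = 10.

N = 10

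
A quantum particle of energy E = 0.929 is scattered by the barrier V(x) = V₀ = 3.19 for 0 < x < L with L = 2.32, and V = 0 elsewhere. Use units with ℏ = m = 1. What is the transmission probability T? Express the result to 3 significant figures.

Since E < V₀ the interior solution is evanescent with decay constant κ = √(2m(V₀ − E))/ℏ = 2.126.
κL = 4.933, sinh(κL) = 69.43.
Matching ψ, ψ′ at both faces gives T = [1 + V₀² sinh²(κL) / (4E(V₀ − E))]⁻¹ = 1/5839 = 0.000171.

T = 0.000171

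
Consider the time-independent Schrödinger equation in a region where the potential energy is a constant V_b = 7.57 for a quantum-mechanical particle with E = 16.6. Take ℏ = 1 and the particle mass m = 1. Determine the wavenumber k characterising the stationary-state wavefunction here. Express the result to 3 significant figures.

k = 4.25

With E > V_b the solution is oscillatory, ψ ∝ e^{±ikx} with k = √(2m(E − V_b))/ℏ.
k = √(2 × 1 × 9.03) = 4.250.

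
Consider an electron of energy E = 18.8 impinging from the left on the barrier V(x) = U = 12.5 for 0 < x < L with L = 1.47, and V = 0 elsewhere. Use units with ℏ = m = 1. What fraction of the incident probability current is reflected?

Above the barrier the interior wavenumber is k₂ = √(2m(E − U))/ℏ = 3.550, giving phase k₂L = 5.218.
T = [1 + U² sin²(k₂L) / (4E(E − U))]⁻¹ = 1/1.252 = 0.798.
R = 1 − T = 0.202.

R = 0.202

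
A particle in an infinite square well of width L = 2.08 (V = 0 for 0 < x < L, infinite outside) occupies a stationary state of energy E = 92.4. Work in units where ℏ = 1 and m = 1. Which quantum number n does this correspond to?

From E_n = n²π²ℏ²/(2mL²) invert to n = √(2mL²E)/(πℏ).
n = (2.08/π) × √(2 × 1 × 92.4) = 9.000 → n = 9.

n = 9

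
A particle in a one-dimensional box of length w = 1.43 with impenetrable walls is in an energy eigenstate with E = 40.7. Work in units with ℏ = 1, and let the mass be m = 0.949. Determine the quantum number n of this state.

From E_n = n²π²ℏ²/(2mw²) invert to n = √(2mw²E)/(πℏ).
n = (1.43/π) × √(2 × 0.949 × 40.7) = 4.001 → n = 4.

n = 4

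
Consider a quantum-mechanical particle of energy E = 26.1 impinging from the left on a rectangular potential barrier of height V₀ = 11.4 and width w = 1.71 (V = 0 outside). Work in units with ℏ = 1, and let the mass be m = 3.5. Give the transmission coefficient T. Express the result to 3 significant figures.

T = 0.922

Above the barrier the interior wavenumber is k₂ = √(2m(E − V₀))/ℏ = 10.14, giving phase k₂w = 17.35.
Matching at both interfaces gives T⁻¹ = 1 + V₀² sin²(k₂w) / [4E(E − V₀)] = 1.084, hence T = 0.922.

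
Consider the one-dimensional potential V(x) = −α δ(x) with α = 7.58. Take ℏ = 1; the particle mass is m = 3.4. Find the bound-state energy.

E = -97.7

For x ≠ 0 the bound state is ψ ∝ e^{−κ|x|}; integrating the TISE across the delta gives the cusp condition 2κ = 2mα/ℏ², so κ = 25.77.
Then E = −ℏ²κ²/(2m) = −mα²/(2ℏ²) = -97.68.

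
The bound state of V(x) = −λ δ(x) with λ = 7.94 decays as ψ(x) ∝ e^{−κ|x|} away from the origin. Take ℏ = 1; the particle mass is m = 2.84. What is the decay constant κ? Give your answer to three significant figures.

Integrating the TISE across x = 0 gives the cusp condition ψ'(0⁺) − ψ'(0⁻) = −(2mλ/ℏ²)ψ(0).
With ψ ∝ e^{−κ|x|} this yields −2κ = −2mλ/ℏ², so κ = mλ/ℏ² = 22.55.

κ = 22.5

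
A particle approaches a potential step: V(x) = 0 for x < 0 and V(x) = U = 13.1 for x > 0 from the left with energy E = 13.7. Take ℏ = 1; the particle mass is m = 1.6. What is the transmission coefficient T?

T = 0.572

On each side the TISE gives plane waves with k = √(2m(E − V))/ℏ: k₁ = √(2·1.6·13.7) = 6.621, k₂ = √(2·1.6·0.6) = 1.386.
Matching ψ and ψ′ at x = 0 gives r = (k₁ − k₂)/(k₁ + k₂), so R = r² = 0.4276 and T = 1 − R = 0.5724.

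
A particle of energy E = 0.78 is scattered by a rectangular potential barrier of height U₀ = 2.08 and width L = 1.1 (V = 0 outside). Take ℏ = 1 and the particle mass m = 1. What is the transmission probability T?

Since E < U₀ the interior solution is evanescent with decay constant κ = √(2m(U₀ − E))/ℏ = 1.612.
κL = 1.774, sinh(κL) = 2.861.
Matching ψ, ψ′ at both faces gives T = [1 + U₀² sinh²(κL) / (4E(U₀ − E))]⁻¹ = 1/9.734 = 0.103.

T = 0.103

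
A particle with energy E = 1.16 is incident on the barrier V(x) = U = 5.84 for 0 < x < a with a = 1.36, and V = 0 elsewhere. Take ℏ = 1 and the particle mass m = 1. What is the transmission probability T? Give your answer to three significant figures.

E < U: inside the barrier ψ ∝ e^{±κx} with κ = √(2m(U − E))/ℏ = 3.059.
κa = 4.161, sinh(κa) = 32.05.
The exact tunnelling result is T⁻¹ = 1 + U² sinh²(κa) / [4E(U − E)] = 1615, so T = 0.000619.

T = 0.000619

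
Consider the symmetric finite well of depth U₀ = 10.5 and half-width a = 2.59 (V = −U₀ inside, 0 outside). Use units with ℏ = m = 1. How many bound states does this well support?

Define the well-strength parameter z₀ = (a/ℏ)√(2mU₀) = 2.59 × √(2·1·10.5) = 11.87.
A new bound state (alternating even/odd) appears each time z₀ passes a multiple of π/2, so N = ⌊2z₀/π⌋ + 1 = ⌊7.556⌋ + 1 = 8.

N = 8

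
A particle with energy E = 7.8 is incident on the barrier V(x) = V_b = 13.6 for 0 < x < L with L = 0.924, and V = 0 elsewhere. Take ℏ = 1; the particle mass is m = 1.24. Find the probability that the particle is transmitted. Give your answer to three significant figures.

T = 0.00353

Since E < V_b the interior solution is evanescent with decay constant κ = √(2m(V_b − E))/ℏ = 3.793.
κL = 3.504, sinh(κL) = 16.62.
The exact tunnelling result is T⁻¹ = 1 + V_b² sinh²(κL) / [4E(V_b − E)] = 283.2, so T = 0.00353.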